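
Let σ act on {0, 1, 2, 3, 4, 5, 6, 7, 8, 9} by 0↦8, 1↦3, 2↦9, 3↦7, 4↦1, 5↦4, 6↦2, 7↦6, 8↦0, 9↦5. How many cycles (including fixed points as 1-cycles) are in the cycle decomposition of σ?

Cycle decomposition: (0 8) (1 3 7 6 2 9 5 4).
2 cycles.

2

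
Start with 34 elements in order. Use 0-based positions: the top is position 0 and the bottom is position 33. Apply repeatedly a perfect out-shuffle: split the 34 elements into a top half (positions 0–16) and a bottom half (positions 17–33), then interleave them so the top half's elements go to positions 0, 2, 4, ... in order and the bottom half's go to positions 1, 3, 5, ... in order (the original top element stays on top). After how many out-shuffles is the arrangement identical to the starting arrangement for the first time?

The out-shuffle permutes the 34 positions with cycle lengths [1, 1, 2, 10, 10, 10].
Every element is home exactly when every cycle has completed a whole number of laps, i.e. after lcm(1, 2, 10) = 10 out-shuffles.

10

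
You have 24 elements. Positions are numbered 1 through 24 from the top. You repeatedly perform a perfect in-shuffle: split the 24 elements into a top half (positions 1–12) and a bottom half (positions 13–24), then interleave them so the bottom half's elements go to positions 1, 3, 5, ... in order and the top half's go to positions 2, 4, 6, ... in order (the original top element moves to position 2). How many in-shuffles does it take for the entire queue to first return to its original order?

20

The in-shuffle permutes the 24 positions with cycle lengths [4, 20].
Every element is home exactly when every cycle has completed a whole number of laps, i.e. after lcm(4, 20) = 20 in-shuffles.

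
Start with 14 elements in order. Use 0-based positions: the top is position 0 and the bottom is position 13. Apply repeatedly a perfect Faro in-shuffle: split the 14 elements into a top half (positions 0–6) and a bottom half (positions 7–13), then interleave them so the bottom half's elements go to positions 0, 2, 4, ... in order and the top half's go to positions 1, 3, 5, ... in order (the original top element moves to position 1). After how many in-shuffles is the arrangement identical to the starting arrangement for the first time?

4

The in-shuffle permutes the 14 positions with cycle lengths [2, 4, 4, 4].
Every element is home exactly when every cycle has completed a whole number of laps, i.e. after lcm(2, 4) = 4 in-shuffles.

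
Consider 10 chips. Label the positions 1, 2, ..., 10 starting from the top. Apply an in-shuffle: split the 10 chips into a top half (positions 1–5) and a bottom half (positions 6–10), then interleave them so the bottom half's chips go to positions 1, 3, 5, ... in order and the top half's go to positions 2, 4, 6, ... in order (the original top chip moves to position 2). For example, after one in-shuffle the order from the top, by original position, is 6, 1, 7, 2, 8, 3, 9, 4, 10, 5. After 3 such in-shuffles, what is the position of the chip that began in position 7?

Track the chip's position through each in-shuffle:
7 → 3 → 6 → 1

1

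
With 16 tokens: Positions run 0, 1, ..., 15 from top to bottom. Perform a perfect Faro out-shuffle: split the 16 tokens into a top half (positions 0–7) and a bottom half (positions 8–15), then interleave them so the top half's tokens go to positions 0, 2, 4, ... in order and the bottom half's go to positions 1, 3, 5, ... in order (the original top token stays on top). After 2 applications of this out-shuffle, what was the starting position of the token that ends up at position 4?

Work backwards from position 4, undoing one out-shuffle at a time:
4 ← 2 ← 1
So the token now at position 4 started at position 1.

1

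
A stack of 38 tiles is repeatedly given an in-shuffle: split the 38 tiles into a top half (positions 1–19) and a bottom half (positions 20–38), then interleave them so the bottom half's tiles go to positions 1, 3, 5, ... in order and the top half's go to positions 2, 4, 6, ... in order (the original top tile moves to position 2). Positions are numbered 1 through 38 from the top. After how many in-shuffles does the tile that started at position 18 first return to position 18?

Follow position 18 under repeated in-shuffles:
18 → 36 → 33 → 27 → 15 → 30 → 21 → 3 → 6 → 12 → 24 → 9 → 18
It first returns after 12 in-shuffles.

12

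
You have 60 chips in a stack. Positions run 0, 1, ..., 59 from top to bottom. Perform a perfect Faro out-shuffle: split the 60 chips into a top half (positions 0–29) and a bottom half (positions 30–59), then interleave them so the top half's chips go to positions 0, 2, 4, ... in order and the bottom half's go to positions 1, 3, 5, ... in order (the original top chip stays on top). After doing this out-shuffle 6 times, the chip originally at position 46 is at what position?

53

Track the chip's position through each out-shuffle:
46 → 33 → 7 → 14 → 28 → 56 → 53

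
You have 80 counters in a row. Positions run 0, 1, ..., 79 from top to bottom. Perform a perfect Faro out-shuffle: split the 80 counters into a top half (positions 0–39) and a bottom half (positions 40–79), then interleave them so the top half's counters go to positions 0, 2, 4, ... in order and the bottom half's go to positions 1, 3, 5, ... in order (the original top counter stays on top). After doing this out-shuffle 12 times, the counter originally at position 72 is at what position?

Track the counter's position through each out-shuffle:
72 → 65 → 51 → 23 → 46 → 13 → 26 → 52 → 25 → 50 → 21 → 42 → 5

5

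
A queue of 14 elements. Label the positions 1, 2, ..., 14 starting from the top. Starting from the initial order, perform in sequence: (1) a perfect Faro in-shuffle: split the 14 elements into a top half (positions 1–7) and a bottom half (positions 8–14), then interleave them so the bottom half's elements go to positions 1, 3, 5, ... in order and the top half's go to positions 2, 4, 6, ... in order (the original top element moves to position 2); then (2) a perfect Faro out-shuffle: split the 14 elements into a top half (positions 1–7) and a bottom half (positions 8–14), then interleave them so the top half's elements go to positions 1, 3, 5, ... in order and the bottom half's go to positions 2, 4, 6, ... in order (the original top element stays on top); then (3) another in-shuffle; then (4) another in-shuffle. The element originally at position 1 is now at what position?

Track the element from position 1 forward through each operation:
  after op 1 (in-shuffle): 1 → 2
  after op 2 (out-shuffle): 2 → 3
  after op 3 (in-shuffle): 3 → 6
  after op 4 (in-shuffle): 6 → 12

12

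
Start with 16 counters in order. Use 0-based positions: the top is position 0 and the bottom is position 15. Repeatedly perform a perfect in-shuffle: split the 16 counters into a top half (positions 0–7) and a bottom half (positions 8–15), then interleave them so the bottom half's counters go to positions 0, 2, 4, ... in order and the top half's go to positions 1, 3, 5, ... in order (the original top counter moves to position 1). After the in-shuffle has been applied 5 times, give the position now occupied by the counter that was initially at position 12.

7

Track the counter's position through each in-shuffle:
12 → 8 → 0 → 1 → 3 → 7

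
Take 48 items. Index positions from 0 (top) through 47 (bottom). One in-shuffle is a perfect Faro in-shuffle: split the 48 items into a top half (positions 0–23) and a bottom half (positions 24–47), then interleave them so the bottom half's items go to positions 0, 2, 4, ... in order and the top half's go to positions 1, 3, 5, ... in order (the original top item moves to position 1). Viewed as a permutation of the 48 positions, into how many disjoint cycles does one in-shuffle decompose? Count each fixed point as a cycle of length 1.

4

Trace each unvisited position around until it returns:
(0 1 3 7 15 31 ... len 21) (2 5 11 23 47 46 ... len 21) (6 13 27) (20 41 34)
4 cycles in total.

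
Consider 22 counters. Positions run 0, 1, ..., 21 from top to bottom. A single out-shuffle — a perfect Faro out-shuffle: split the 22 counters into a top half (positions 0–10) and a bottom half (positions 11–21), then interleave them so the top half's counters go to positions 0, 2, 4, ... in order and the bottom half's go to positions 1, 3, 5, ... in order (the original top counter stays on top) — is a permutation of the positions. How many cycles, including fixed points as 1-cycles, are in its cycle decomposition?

7

Trace each unvisited position around until it returns:
(0) (1 2 4 8 16 11) (3 6 12) (5 10 20 19 17 13) (7 14) (9 18 15) (21)
7 cycles in total.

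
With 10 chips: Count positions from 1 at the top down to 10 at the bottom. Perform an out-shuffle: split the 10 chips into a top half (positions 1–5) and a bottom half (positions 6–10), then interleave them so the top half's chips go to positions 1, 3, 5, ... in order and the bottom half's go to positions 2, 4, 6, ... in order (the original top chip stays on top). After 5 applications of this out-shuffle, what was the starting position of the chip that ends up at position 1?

Work backwards from position 1, undoing one out-shuffle at a time:
1 ← 1 ← 1 ← 1 ← 1 ← 1
So the chip now at position 1 started at position 1.

1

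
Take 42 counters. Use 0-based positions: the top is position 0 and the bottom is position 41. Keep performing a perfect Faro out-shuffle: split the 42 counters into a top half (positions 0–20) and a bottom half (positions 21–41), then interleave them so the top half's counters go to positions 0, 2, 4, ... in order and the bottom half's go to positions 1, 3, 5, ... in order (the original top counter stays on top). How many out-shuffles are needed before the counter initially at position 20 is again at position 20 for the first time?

Follow position 20 under repeated out-shuffles:
20 → 40 → 39 → 37 → 33 → 25 → 9 → 18 → 36 → 31 → 21 → 1 → 2 → 4 → 8 → 16 → 32 → 23 → 5 → 10 → 20
It first returns after 20 out-shuffles.

20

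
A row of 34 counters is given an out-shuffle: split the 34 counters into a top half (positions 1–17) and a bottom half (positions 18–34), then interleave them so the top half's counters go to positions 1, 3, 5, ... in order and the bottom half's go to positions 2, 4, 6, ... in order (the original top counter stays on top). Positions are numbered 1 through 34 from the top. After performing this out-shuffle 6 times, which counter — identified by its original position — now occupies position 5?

Work backwards from position 5, undoing one out-shuffle at a time:
5 ← 3 ← 2 ← 18 ← 26 ← 30 ← 32
So the counter now at position 5 started at position 32.

32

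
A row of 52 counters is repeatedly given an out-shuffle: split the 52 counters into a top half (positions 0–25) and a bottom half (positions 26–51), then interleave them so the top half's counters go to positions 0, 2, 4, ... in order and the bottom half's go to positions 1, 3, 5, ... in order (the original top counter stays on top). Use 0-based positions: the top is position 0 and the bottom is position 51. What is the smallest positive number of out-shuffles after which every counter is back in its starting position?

The out-shuffle permutes the 52 positions with cycle lengths [1, 1, 2, 8, 8, 8, 8, 8, 8].
Every counter is home exactly when every cycle has completed a whole number of laps, i.e. after lcm(1, 2, 8) = 8 out-shuffles.

8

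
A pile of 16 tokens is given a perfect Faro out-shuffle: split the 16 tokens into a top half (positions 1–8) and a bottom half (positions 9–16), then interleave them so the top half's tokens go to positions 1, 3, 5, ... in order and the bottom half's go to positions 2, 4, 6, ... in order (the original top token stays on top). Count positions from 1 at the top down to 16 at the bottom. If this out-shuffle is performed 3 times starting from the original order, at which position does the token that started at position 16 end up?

Position 16 is a fixed point of every out-shuffle, so the token never moves.

16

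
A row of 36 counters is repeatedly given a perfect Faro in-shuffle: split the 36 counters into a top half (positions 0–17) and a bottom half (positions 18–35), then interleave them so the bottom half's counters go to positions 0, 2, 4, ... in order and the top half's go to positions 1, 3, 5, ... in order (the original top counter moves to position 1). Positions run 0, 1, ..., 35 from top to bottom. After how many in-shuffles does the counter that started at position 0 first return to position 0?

Follow position 0 under repeated in-shuffles:
0 → 1 → 3 → 7 → 15 → 31 → 26 → 16 → ... → 0 (length 36)
It first returns after 36 in-shuffles.

36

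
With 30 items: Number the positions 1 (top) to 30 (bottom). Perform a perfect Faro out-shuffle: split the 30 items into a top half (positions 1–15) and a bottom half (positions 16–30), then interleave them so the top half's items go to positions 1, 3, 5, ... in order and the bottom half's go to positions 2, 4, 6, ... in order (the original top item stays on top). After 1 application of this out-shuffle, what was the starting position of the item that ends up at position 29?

Work backwards from position 29, undoing one out-shuffle at a time:
29 ← 15
So the item now at position 29 started at position 15.

15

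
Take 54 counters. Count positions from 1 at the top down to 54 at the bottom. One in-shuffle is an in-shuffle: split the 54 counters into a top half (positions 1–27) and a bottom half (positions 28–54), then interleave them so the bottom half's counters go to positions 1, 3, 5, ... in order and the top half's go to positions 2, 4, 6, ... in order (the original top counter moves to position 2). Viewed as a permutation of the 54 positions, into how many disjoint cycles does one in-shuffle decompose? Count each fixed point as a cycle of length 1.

Trace each unvisited position around until it returns:
(1 2 4 8 16 32 ... len 20) (3 6 12 24 48 41 ... len 20) (5 10 20 40 25 50 45 35 15 30) (11 22 44 33)
4 cycles in total.

4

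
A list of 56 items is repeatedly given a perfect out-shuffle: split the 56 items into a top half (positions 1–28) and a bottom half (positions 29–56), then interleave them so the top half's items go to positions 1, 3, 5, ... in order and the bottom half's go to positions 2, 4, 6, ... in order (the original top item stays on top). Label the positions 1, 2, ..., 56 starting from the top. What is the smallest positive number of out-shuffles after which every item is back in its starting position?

20

The out-shuffle permutes the 56 positions with cycle lengths [1, 1, 4, 10, 20, 20].
Every item is home exactly when every cycle has completed a whole number of laps, i.e. after lcm(1, 4, 10, 20) = 20 out-shuffles.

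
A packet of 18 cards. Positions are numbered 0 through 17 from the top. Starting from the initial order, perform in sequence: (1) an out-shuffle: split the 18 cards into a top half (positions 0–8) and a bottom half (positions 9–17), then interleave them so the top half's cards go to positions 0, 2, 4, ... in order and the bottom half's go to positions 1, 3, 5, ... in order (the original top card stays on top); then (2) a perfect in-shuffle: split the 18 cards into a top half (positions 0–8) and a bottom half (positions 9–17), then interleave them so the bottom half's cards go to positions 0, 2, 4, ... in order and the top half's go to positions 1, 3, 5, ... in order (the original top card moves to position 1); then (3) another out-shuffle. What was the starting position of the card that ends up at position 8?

14

Undo the operations in reverse order, starting from position 8:
  undo op 3 (out-shuffle, from top half): 8 ← 4
  undo op 2 (in-shuffle, from bottom half): 4 ← 11
  undo op 1 (out-shuffle, from bottom half): 11 ← 14
So the card at position 8 came from original position 14.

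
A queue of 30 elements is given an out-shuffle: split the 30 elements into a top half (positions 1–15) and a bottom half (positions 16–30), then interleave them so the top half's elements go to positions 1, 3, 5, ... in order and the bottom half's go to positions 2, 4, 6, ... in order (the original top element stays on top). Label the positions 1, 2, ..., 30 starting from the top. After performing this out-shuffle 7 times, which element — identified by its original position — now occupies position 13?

2

Work backwards from position 13, undoing one out-shuffle at a time:
13 ← 7 ← 4 ← 17 ← 9 ← 5 ← 3 ← 2
So the element now at position 13 started at position 2.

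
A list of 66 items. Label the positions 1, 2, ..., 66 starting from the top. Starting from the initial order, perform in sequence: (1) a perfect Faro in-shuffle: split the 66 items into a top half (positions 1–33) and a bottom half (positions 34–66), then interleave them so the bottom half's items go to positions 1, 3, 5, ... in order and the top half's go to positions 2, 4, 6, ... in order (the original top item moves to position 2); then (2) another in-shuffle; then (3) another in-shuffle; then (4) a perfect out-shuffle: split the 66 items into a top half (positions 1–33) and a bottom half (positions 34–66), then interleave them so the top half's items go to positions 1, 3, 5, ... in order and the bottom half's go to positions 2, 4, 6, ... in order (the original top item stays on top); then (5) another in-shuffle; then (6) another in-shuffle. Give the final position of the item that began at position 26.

Track the item from position 26 forward through each operation:
  after op 1 (in-shuffle): 26 → 52
  after op 2 (in-shuffle): 52 → 37
  after op 3 (in-shuffle): 37 → 7
  after op 4 (out-shuffle): 7 → 13
  after op 5 (in-shuffle): 13 → 26
  after op 6 (in-shuffle): 26 → 52

52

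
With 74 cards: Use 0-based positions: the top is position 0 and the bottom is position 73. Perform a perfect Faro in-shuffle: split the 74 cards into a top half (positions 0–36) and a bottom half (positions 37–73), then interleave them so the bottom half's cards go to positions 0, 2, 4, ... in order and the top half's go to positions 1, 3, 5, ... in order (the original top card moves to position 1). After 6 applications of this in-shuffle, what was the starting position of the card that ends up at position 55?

Work backwards from position 55, undoing one in-shuffle at a time:
55 ← 27 ← 13 ← 6 ← 40 ← 57 ← 28
So the card now at position 55 started at position 28.

28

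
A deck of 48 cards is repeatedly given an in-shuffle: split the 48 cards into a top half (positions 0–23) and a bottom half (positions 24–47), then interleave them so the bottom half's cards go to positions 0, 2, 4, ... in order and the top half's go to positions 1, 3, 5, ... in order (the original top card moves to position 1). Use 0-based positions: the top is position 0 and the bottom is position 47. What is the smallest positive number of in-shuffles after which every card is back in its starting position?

21

The in-shuffle permutes the 48 positions with cycle lengths [3, 3, 21, 21].
Every card is home exactly when every cycle has completed a whole number of laps, i.e. after lcm(3, 21) = 21 in-shuffles.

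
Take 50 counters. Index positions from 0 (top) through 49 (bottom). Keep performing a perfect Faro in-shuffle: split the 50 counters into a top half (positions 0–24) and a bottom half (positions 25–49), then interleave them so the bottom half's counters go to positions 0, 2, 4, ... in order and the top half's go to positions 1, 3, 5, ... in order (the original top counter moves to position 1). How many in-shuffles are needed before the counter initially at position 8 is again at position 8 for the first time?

8

Follow position 8 under repeated in-shuffles:
8 → 17 → 35 → 20 → 41 → 32 → 14 → 29 → 8
It first returns after 8 in-shuffles.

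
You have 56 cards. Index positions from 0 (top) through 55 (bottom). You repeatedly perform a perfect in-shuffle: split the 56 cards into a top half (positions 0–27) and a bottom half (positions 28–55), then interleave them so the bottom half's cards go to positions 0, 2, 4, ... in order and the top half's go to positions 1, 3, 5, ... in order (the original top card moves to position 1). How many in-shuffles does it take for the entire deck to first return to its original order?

18

The in-shuffle permutes the 56 positions with cycle lengths [2, 18, 18, 18].
Every card is home exactly when every cycle has completed a whole number of laps, i.e. after lcm(2, 18) = 18 in-shuffles.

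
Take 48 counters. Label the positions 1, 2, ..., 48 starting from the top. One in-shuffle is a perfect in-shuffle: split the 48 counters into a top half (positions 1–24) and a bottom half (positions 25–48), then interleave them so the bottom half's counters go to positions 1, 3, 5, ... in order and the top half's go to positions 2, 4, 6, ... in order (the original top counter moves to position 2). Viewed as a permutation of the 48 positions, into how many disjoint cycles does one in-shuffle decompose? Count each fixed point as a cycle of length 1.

4

Trace each unvisited position around until it returns:
(1 2 4 8 16 32 ... len 21) (3 6 12 24 48 47 ... len 21) (7 14 28) (21 42 35)
4 cycles in total.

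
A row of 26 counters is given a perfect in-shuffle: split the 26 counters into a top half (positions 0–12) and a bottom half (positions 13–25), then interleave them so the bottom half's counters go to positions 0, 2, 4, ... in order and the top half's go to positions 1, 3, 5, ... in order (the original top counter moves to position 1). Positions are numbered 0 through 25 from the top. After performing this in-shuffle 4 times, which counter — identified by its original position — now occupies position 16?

Work backwards from position 16, undoing one in-shuffle at a time:
16 ← 21 ← 10 ← 18 ← 22
So the counter now at position 16 started at position 22.

22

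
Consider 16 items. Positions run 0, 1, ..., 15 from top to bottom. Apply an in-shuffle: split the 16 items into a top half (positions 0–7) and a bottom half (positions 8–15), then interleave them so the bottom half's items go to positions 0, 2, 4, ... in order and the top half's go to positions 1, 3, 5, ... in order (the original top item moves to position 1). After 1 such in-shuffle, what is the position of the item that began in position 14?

12

Track the item's position through each in-shuffle:
14 → 12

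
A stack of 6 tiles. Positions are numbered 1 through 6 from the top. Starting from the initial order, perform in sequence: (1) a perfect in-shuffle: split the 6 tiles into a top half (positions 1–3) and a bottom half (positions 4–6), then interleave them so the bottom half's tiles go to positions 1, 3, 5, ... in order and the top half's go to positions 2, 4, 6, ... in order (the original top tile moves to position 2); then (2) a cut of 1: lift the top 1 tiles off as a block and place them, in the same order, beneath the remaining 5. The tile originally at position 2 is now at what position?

3

Track the tile from position 2 forward through each operation:
  after op 1 (in-shuffle): 2 → 4
  after op 2 (cut 1): 4 → 3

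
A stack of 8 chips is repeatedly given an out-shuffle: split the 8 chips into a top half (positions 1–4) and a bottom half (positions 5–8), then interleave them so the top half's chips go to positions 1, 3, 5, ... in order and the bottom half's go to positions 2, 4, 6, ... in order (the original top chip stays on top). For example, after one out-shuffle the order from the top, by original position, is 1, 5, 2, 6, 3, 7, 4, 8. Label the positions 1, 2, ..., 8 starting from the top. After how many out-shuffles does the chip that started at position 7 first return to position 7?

3

Follow position 7 under repeated out-shuffles:
7 → 6 → 4 → 7
It first returns after 3 out-shuffles.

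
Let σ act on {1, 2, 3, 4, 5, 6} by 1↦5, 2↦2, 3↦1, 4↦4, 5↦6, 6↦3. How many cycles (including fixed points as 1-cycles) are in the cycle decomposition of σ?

Cycle decomposition: (1 5 6 3) (2) (4).
3 cycles.

3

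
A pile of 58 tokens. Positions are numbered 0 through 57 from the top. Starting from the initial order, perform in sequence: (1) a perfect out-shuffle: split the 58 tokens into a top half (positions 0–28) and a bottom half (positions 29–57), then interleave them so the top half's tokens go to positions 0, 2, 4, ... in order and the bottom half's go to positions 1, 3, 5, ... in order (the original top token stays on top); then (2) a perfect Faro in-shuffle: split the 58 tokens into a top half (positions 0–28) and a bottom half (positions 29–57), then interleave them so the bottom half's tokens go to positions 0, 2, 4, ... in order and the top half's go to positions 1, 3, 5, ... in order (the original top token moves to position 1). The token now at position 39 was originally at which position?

38

Undo the operations in reverse order, starting from position 39:
  undo op 2 (in-shuffle, from top half): 39 ← 19
  undo op 1 (out-shuffle, from bottom half): 19 ← 38
So the token at position 39 came from original position 38.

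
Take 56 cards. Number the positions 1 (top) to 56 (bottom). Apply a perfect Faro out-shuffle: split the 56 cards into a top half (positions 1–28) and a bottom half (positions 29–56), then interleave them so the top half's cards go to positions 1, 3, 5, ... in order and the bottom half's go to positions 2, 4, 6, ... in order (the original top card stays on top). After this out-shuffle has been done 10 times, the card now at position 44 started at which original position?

33

Work backwards from position 44, undoing one out-shuffle at a time:
44 ← 50 ← 53 ← 27 ← 14 ← 35 ← 18 ← 37 ← 19 ← 10 ← 33
So the card now at position 44 started at position 33.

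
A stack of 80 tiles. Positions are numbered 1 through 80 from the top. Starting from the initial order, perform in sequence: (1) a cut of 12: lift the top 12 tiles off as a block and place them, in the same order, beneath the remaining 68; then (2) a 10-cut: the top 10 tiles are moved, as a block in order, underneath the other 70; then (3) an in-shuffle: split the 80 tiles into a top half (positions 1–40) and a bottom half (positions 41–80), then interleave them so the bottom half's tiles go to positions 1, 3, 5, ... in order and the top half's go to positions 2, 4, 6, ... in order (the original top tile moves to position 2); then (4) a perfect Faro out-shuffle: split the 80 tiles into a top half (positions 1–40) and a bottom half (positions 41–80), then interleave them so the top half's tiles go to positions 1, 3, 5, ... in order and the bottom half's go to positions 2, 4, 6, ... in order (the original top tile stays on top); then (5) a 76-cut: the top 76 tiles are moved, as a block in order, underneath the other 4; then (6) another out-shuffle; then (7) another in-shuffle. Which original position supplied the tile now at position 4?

Undo the operations in reverse order, starting from position 4:
  undo op 7 (in-shuffle, from top half): 4 ← 2
  undo op 6 (out-shuffle, from bottom half): 2 ← 41
  undo op 5 (cut 76): 41 ← 37
  undo op 4 (out-shuffle, from top half): 37 ← 19
  undo op 3 (in-shuffle, from bottom half): 19 ← 50
  undo op 2 (cut 10): 50 ← 60
  undo op 1 (cut 12): 60 ← 72
So the tile at position 4 came from original position 72.

72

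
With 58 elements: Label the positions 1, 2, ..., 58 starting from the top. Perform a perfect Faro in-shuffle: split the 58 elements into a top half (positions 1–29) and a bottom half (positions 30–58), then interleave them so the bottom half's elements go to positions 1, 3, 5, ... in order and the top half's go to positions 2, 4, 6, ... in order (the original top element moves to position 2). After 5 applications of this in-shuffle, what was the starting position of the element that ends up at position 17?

54

Work backwards from position 17, undoing one in-shuffle at a time:
17 ← 38 ← 19 ← 39 ← 49 ← 54
So the element now at position 17 started at position 54.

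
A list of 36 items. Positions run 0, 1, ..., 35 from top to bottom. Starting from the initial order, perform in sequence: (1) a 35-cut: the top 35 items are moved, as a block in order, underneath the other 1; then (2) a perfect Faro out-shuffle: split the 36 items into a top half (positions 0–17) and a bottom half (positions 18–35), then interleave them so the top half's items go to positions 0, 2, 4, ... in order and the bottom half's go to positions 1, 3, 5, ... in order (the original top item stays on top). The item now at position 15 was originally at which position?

24

Undo the operations in reverse order, starting from position 15:
  undo op 2 (out-shuffle, from bottom half): 15 ← 25
  undo op 1 (cut 35): 25 ← 24
So the item at position 15 came from original position 24.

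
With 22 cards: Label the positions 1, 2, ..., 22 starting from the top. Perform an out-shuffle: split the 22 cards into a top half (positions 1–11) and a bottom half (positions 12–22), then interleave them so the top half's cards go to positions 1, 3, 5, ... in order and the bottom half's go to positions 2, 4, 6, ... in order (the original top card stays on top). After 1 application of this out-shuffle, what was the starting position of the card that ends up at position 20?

Work backwards from position 20, undoing one out-shuffle at a time:
20 ← 21
So the card now at position 20 started at position 21.

21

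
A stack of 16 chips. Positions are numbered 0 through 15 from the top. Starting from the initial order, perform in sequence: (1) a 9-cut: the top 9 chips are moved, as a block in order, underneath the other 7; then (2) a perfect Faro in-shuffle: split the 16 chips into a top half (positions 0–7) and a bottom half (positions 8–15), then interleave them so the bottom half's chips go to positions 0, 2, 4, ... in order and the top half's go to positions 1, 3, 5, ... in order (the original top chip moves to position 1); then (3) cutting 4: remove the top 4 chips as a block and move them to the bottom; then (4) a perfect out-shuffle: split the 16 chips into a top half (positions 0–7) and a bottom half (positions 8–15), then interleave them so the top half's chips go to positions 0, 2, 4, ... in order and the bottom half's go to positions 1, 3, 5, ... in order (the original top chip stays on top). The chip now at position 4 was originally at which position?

4

Undo the operations in reverse order, starting from position 4:
  undo op 4 (out-shuffle, from top half): 4 ← 2
  undo op 3 (cut 4): 2 ← 6
  undo op 2 (in-shuffle, from bottom half): 6 ← 11
  undo op 1 (cut 9): 11 ← 4
So the chip at position 4 came from original position 4.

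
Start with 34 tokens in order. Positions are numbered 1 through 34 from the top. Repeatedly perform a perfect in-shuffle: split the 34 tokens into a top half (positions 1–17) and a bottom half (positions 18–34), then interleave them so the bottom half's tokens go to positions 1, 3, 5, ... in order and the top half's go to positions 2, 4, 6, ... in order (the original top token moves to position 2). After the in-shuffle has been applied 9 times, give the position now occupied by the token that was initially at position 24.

3

Track the token's position through each in-shuffle:
24 → 13 → 26 → 17 → 34 → 33 → 31 → 27 → 19 → 3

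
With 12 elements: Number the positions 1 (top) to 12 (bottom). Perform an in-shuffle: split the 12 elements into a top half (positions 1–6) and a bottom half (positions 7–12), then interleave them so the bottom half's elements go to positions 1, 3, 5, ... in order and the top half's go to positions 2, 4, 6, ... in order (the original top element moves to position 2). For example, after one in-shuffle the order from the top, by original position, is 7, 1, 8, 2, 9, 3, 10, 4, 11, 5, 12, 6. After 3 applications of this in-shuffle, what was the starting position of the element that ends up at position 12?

Work backwards from position 12, undoing one in-shuffle at a time:
12 ← 6 ← 3 ← 8
So the element now at position 12 started at position 8.

8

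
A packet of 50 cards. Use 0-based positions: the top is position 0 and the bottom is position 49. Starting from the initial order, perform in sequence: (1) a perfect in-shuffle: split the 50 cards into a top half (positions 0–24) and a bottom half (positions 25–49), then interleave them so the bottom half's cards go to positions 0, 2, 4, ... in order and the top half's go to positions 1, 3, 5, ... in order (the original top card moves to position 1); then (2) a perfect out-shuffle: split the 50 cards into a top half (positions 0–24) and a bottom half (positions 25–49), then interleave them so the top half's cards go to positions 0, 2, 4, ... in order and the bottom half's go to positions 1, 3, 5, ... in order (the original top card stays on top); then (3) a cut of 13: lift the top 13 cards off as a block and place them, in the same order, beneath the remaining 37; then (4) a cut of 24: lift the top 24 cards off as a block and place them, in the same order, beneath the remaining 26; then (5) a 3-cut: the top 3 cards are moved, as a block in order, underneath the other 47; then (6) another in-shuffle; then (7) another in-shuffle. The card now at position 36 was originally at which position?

Undo the operations in reverse order, starting from position 36:
  undo op 7 (in-shuffle, from bottom half): 36 ← 43
  undo op 6 (in-shuffle, from top half): 43 ← 21
  undo op 5 (cut 3): 21 ← 24
  undo op 4 (cut 24): 24 ← 48
  undo op 3 (cut 13): 48 ← 11
  undo op 2 (out-shuffle, from bottom half): 11 ← 30
  undo op 1 (in-shuffle, from bottom half): 30 ← 40
So the card at position 36 came from original position 40.

40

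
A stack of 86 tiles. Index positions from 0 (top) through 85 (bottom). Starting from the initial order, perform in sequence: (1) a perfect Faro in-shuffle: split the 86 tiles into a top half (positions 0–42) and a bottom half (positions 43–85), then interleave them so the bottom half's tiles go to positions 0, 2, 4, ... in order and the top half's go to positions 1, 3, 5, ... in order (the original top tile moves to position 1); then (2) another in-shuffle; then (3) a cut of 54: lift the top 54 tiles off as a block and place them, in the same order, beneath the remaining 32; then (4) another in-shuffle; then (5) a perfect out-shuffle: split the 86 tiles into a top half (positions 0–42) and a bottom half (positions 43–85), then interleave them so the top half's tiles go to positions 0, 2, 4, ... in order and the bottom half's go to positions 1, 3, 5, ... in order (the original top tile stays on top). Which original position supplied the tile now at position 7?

73

Undo the operations in reverse order, starting from position 7:
  undo op 5 (out-shuffle, from bottom half): 7 ← 46
  undo op 4 (in-shuffle, from bottom half): 46 ← 66
  undo op 3 (cut 54): 66 ← 34
  undo op 2 (in-shuffle, from bottom half): 34 ← 60
  undo op 1 (in-shuffle, from bottom half): 60 ← 73
So the tile at position 7 came from original position 73.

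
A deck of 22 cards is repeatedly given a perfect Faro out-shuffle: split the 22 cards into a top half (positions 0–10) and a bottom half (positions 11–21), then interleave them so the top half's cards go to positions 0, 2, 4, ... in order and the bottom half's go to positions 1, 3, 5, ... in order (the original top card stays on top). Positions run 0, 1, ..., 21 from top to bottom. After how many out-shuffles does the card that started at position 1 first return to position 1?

Follow position 1 under repeated out-shuffles:
1 → 2 → 4 → 8 → 16 → 11 → 1
It first returns after 6 out-shuffles.

6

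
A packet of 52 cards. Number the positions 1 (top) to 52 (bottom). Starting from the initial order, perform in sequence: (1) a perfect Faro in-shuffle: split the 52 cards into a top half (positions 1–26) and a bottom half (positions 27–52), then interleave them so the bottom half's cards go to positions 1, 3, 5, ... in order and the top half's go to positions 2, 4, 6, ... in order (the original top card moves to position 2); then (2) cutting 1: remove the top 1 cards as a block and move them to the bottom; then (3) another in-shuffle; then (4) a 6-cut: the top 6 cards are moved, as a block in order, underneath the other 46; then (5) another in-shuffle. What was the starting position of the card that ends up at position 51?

2

Undo the operations in reverse order, starting from position 51:
  undo op 5 (in-shuffle, from bottom half): 51 ← 52
  undo op 4 (cut 6): 52 ← 6
  undo op 3 (in-shuffle, from top half): 6 ← 3
  undo op 2 (cut 1): 3 ← 4
  undo op 1 (in-shuffle, from top half): 4 ← 2
So the card at position 51 came from original position 2.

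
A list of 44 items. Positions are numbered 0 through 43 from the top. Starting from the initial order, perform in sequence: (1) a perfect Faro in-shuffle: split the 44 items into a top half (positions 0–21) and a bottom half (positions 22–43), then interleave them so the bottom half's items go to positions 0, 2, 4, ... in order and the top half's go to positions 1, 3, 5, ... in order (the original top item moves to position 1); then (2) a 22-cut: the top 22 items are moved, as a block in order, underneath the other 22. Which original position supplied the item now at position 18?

42

Undo the operations in reverse order, starting from position 18:
  undo op 2 (cut 22): 18 ← 40
  undo op 1 (in-shuffle, from bottom half): 40 ← 42
So the item at position 18 came from original position 42.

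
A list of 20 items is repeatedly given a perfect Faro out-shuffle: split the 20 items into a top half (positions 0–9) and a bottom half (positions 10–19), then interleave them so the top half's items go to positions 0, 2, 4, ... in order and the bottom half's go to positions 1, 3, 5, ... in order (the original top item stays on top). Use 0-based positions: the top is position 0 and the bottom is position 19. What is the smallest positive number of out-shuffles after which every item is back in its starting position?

18

The out-shuffle permutes the 20 positions with cycle lengths [1, 1, 18].
Every item is home exactly when every cycle has completed a whole number of laps, i.e. after lcm(1, 18) = 18 out-shuffles.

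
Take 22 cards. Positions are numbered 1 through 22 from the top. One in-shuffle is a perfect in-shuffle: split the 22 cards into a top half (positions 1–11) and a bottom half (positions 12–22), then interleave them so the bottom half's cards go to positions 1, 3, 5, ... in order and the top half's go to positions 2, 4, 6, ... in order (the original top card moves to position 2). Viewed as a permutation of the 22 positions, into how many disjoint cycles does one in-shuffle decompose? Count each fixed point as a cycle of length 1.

2

Trace each unvisited position around until it returns:
(1 2 4 8 16 9 ... len 11) (5 10 20 17 11 22 ... len 11)
2 cycles in total.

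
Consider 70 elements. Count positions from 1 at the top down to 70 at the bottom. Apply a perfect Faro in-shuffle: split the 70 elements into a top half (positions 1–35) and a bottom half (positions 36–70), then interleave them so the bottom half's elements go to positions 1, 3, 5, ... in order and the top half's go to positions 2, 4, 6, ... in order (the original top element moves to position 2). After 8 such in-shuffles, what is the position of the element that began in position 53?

Track the element's position through each in-shuffle:
53 → 35 → 70 → 69 → 67 → 63 → 55 → 39 → 7

7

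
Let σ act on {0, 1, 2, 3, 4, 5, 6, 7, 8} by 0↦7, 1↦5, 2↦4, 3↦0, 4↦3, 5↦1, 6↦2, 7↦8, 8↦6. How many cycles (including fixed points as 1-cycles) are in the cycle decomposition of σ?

Cycle decomposition: (0 7 8 6 2 4 3) (1 5).
2 cycles.

2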